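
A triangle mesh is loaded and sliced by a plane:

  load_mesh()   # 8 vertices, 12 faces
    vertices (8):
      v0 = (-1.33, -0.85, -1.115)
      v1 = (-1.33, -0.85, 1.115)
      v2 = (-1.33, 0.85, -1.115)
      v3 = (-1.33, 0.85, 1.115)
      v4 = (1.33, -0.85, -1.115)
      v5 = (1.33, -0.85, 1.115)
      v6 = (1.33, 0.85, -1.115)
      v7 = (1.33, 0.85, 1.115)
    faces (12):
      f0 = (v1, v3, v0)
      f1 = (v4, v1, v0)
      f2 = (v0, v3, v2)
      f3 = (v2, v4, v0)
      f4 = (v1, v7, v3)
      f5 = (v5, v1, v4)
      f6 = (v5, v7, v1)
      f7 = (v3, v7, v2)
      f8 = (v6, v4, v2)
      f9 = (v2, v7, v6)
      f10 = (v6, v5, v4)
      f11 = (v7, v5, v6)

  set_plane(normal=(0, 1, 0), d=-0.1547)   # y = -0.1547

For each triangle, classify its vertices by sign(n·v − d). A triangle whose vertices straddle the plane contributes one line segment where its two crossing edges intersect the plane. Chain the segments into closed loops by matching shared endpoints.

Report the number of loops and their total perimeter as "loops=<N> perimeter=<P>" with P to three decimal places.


Straddling triangles (8 of 12):
  (v1,v3,v0) [-+-] → (-1.33, -0.1547, 1.115)–(-1.33, -0.1547, -0.20293)  len=1.3179
  (v0,v3,v2) [-++] → (-1.33, -0.1547, -0.20293)–(-1.33, -0.1547, -1.115)  len=0.9121
  (v2,v4,v0) [+--] → (0.24206, -0.1547, -1.115)–(-1.33, -0.1547, -1.115)  len=1.5721
  (v1,v7,v3) [-++] → (-0.24206, -0.1547, 1.115)–(-1.33, -0.1547, 1.115)  len=1.0879
  (v5,v7,v1) [-+-] → (1.33, -0.1547, 1.115)–(-0.24206, -0.1547, 1.115)  len=1.5721
  (v6,v4,v2) [+-+] → (1.33, -0.1547, -1.115)–(0.24206, -0.1547, -1.115)  len=1.0879
  (v6,v5,v4) [+--] → (1.33, -0.1547, 0.20293)–(1.33, -0.1547, -1.115)  len=1.3179
  (v7,v5,v6) [+-+] → (1.33, -0.1547, 1.115)–(1.33, -0.1547, 0.20293)  len=0.9121

Chained into 1 loop(s):
  loop 1: 8 segments, perimeter = 9.7800
Total perimeter = 9.780

loops=1 perimeter=9.780


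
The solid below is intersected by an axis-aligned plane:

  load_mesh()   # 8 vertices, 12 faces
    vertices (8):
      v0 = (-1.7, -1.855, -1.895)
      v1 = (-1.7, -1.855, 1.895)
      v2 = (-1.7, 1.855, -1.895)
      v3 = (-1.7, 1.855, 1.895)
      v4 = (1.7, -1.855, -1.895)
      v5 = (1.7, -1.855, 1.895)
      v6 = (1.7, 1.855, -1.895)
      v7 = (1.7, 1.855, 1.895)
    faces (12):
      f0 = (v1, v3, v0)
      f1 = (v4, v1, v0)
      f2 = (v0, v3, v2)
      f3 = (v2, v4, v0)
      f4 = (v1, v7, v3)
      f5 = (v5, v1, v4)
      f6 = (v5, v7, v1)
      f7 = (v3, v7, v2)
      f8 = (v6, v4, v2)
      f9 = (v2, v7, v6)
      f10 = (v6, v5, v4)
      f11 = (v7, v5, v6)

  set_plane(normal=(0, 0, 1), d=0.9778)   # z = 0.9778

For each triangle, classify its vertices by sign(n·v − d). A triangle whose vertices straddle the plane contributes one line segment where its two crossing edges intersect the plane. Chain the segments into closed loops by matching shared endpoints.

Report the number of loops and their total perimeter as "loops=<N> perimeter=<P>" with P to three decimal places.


Straddling triangles (8 of 12):
  (v1,v3,v0) [++-] → (-1.7, 0.95716, 0.9778)–(-1.7, -1.855, 0.9778)  len=2.8122
  (v4,v1,v0) [-+-] → (-0.877182, -1.855, 0.9778)–(-1.7, -1.855, 0.9778)  len=0.8228
  (v0,v3,v2) [-+-] → (-1.7, 0.95716, 0.9778)–(-1.7, 1.855, 0.9778)  len=0.8978
  (v5,v1,v4) [++-] → (-0.877182, -1.855, 0.9778)–(1.7, -1.855, 0.9778)  len=2.5772
  (v3,v7,v2) [++-] → (0.877182, 1.855, 0.9778)–(-1.7, 1.855, 0.9778)  len=2.5772
  (v2,v7,v6) [-+-] → (0.877182, 1.855, 0.9778)–(1.7, 1.855, 0.9778)  len=0.8228
  (v6,v5,v4) [-+-] → (1.7, -0.95716, 0.9778)–(1.7, -1.855, 0.9778)  len=0.8978
  (v7,v5,v6) [++-] → (1.7, -0.95716, 0.9778)–(1.7, 1.855, 0.9778)  len=2.8122

Chained into 1 loop(s):
  loop 1: 8 segments, perimeter = 14.2200
Total perimeter = 14.220

loops=1 perimeter=14.220


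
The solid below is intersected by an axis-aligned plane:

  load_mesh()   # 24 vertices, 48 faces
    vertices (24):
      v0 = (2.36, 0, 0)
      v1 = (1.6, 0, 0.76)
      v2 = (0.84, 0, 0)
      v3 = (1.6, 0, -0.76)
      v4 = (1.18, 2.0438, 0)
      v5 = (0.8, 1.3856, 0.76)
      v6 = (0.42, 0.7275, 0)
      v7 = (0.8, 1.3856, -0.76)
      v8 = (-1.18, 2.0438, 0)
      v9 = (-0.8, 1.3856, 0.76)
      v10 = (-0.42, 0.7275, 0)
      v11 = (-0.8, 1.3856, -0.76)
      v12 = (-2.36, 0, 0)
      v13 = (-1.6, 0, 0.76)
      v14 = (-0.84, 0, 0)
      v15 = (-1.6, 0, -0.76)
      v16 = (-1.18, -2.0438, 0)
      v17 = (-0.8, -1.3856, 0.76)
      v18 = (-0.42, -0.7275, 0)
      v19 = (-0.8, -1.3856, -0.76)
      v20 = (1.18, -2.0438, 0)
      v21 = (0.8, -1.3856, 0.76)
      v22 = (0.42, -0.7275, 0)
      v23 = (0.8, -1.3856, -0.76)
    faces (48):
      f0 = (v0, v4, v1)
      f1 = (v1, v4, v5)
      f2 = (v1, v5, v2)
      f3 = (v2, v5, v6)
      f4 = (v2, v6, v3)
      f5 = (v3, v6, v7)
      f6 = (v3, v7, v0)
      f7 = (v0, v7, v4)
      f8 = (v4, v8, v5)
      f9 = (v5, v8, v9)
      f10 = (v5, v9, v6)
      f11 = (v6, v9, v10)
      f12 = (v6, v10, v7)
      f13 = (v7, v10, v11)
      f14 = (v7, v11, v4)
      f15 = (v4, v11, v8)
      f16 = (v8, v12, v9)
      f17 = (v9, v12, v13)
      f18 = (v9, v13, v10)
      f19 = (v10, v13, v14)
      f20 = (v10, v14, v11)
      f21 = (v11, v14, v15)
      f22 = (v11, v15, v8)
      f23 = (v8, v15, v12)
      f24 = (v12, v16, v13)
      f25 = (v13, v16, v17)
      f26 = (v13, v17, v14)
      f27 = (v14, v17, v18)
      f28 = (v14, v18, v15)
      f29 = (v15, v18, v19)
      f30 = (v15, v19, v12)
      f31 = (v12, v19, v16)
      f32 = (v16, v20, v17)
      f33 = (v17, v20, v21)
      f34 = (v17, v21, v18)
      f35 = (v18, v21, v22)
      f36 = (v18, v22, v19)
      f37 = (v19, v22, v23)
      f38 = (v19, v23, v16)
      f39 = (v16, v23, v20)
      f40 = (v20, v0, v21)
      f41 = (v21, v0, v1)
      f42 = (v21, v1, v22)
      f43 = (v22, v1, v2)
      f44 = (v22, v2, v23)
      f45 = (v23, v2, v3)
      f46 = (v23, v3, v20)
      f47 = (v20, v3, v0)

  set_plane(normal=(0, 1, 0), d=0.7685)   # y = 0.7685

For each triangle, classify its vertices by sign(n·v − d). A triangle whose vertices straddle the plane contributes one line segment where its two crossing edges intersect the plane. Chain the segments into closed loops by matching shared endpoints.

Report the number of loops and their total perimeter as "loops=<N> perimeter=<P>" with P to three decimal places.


Straddling triangles (18 of 48):
  (v0,v4,v1) [-+-] → (1.9163, 0.7685, 0)–(1.44207, 0.7685, 0.474228)  len=0.6707
  (v1,v4,v5) [-++] → (1.44207, 0.7685, 0.474228)–(1.15629, 0.7685, 0.76)  len=0.4041
  (v1,v5,v2) [-+-] → (1.15629, 0.7685, 0.76)–(0.817815, 0.7685, 0.421521)  len=0.4787
  (v2,v5,v6) [-+-] → (0.817815, 0.7685, 0.421521)–(0.443674, 0.7685, 0.0473484)  len=0.5291
  (v3,v6,v7) [--+] → (0.443674, 0.7685, -0.0473484)–(1.15629, 0.7685, -0.76)  len=1.0078
  (v3,v7,v0) [-+-] → (1.15629, 0.7685, -0.76)–(1.49477, 0.7685, -0.421521)  len=0.4787
  (v0,v7,v4) [-++] → (1.49477, 0.7685, -0.421521)–(1.9163, 0.7685, 0)  len=0.5961
  (v5,v9,v6) [++-] → (0.343993, 0.7685, 0.0473484)–(0.443674, 0.7685, 0.0473484)  len=0.0997
  (v6,v9,v10) [-+-] → (0.343993, 0.7685, 0.0473484)–(-0.443674, 0.7685, 0.0473484)  len=0.7877
  (v6,v10,v7) [--+] → (-0.343993, 0.7685, -0.0473484)–(0.443674, 0.7685, -0.0473484)  len=0.7877
  (v7,v10,v11) [+-+] → (-0.343993, 0.7685, -0.0473484)–(-0.443674, 0.7685, -0.0473484)  len=0.0997
  (v8,v12,v9) [+-+] → (-1.9163, 0.7685, 0)–(-1.49477, 0.7685, 0.421521)  len=0.5961
  (v9,v12,v13) [+--] → (-1.49477, 0.7685, 0.421521)–(-1.15629, 0.7685, 0.76)  len=0.4787
  (v9,v13,v10) [+--] → (-1.15629, 0.7685, 0.76)–(-0.443674, 0.7685, 0.0473484)  len=1.0078
  (v10,v14,v11) [--+] → (-0.817815, 0.7685, -0.421521)–(-0.443674, 0.7685, -0.0473484)  len=0.5291
  (v11,v14,v15) [+--] → (-0.817815, 0.7685, -0.421521)–(-1.15629, 0.7685, -0.76)  len=0.4787
  (v11,v15,v8) [+-+] → (-1.15629, 0.7685, -0.76)–(-1.44207, 0.7685, -0.474228)  len=0.4041
  (v8,v15,v12) [+--] → (-1.44207, 0.7685, -0.474228)–(-1.9163, 0.7685, 0)  len=0.6707

Chained into 1 loop(s):
  loop 1: 18 segments, perimeter = 10.1052
Total perimeter = 10.105

loops=1 perimeter=10.105


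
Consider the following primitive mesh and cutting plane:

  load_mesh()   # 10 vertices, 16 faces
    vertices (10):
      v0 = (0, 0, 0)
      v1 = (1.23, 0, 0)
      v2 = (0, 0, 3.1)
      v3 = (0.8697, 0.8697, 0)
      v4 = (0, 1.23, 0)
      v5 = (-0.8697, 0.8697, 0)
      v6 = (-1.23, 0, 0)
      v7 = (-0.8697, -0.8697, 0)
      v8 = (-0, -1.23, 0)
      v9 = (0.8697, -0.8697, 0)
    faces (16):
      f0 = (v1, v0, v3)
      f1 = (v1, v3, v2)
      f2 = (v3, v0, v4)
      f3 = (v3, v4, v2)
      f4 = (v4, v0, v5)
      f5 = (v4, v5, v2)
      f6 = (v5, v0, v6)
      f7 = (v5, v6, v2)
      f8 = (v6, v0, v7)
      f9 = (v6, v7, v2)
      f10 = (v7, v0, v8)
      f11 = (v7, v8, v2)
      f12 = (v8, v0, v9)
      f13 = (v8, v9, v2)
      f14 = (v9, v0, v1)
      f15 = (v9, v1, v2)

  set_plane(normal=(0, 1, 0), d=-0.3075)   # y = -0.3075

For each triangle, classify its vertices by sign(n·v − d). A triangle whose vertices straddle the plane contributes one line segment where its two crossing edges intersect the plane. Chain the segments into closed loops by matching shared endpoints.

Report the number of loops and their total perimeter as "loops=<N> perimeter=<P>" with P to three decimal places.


loops=1 perimeter=7.406

Straddling triangles (8 of 16):
  (v6,v0,v7) [++-] → (-0.3075, -0.3075, 0)–(-1.10261, -0.3075, 0)  len=0.7951
  (v6,v7,v2) [+-+] → (-1.10261, -0.3075, 0)–(-0.3075, -0.3075, 2.00393)  len=2.1559
  (v7,v0,v8) [-+-] → (-0.3075, -0.3075, 0)–(0, -0.3075, 0)  len=0.3075
  (v7,v8,v2) [--+] → (0, -0.3075, 2.325)–(-0.3075, -0.3075, 2.00393)  len=0.4446
  (v8,v0,v9) [-+-] → (0, -0.3075, 0)–(0.3075, -0.3075, 0)  len=0.3075
  (v8,v9,v2) [--+] → (0.3075, -0.3075, 2.00393)–(0, -0.3075, 2.325)  len=0.4446
  (v9,v0,v1) [-++] → (0.3075, -0.3075, 0)–(1.10261, -0.3075, 0)  len=0.7951
  (v9,v1,v2) [-++] → (1.10261, -0.3075, 0)–(0.3075, -0.3075, 2.00393)  len=2.1559

Chained into 1 loop(s):
  loop 1: 8 segments, perimeter = 7.4062
Total perimeter = 7.406


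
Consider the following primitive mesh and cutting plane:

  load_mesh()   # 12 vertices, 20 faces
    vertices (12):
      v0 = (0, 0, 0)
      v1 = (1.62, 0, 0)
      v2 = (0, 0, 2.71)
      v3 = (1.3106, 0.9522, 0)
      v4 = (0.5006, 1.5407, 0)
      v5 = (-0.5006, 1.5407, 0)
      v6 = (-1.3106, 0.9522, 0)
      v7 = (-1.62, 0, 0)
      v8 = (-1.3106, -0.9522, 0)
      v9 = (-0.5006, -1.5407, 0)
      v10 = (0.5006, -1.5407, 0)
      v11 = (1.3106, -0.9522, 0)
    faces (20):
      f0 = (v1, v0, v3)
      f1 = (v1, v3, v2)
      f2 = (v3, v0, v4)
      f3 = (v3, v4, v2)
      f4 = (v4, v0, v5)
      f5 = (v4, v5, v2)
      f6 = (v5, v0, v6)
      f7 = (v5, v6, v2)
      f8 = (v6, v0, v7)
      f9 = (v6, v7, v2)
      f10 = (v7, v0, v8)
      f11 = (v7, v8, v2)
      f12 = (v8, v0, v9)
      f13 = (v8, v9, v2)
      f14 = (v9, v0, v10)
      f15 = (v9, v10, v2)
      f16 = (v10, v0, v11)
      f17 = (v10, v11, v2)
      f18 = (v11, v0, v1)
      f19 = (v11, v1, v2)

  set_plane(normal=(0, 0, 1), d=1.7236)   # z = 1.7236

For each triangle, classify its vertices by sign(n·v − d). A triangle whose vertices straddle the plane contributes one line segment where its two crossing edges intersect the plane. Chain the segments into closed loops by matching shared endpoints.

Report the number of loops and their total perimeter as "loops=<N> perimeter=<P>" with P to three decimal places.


Straddling triangles (10 of 20):
  (v1,v3,v2) [--+] → (0.477039, 0.346587, 1.7236)–(0.589656, 0, 1.7236)  len=0.3644
  (v3,v4,v2) [--+] → (0.182211, 0.560792, 1.7236)–(0.477039, 0.346587, 1.7236)  len=0.3644
  (v4,v5,v2) [--+] → (-0.182211, 0.560792, 1.7236)–(0.182211, 0.560792, 1.7236)  len=0.3644
  (v5,v6,v2) [--+] → (-0.477039, 0.346587, 1.7236)–(-0.182211, 0.560792, 1.7236)  len=0.3644
  (v6,v7,v2) [--+] → (-0.589656, 0, 1.7236)–(-0.477039, 0.346587, 1.7236)  len=0.3644
  (v7,v8,v2) [--+] → (-0.477039, -0.346587, 1.7236)–(-0.589656, 0, 1.7236)  len=0.3644
  (v8,v9,v2) [--+] → (-0.182211, -0.560792, 1.7236)–(-0.477039, -0.346587, 1.7236)  len=0.3644
  (v9,v10,v2) [--+] → (0.182211, -0.560792, 1.7236)–(-0.182211, -0.560792, 1.7236)  len=0.3644
  (v10,v11,v2) [--+] → (0.477039, -0.346587, 1.7236)–(0.182211, -0.560792, 1.7236)  len=0.3644
  (v11,v1,v2) [--+] → (0.589656, 0, 1.7236)–(0.477039, -0.346587, 1.7236)  len=0.3644

Chained into 1 loop(s):
  loop 1: 10 segments, perimeter = 3.6443
Total perimeter = 3.644

loops=1 perimeter=3.644


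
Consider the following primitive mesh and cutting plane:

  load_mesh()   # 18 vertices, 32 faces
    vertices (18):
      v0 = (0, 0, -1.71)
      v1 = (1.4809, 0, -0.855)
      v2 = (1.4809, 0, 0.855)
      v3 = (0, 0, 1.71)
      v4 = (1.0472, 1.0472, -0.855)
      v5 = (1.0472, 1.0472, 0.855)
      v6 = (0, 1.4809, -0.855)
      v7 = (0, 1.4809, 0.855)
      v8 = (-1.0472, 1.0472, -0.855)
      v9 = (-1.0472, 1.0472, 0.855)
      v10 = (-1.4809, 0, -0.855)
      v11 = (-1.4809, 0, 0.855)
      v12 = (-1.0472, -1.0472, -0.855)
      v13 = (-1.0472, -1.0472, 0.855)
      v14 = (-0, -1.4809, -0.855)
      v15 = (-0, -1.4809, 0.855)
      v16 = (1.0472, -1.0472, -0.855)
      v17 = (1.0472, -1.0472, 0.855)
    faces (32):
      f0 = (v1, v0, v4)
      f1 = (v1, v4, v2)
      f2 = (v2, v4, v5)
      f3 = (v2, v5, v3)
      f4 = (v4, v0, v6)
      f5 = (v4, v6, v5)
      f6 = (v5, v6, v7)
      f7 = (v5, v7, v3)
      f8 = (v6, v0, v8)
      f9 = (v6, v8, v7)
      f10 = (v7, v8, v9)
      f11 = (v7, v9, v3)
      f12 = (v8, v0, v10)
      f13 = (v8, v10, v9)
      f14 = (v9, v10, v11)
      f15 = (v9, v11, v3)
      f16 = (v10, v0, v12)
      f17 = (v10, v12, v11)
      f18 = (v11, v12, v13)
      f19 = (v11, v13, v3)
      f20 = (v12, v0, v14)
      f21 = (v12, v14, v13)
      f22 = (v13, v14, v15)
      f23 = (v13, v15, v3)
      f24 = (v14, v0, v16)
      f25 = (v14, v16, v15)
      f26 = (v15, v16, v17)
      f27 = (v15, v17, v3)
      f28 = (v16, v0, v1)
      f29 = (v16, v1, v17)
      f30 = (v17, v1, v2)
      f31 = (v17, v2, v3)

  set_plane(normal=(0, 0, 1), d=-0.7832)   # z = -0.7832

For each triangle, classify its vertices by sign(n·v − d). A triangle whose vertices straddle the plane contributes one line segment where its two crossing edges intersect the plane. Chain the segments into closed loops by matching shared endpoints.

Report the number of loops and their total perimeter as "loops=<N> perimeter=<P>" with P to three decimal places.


Straddling triangles (16 of 32):
  (v1,v4,v2) [--+] → (1.06541, 1.00323, -0.7832)–(1.4809, 0, -0.7832)  len=1.0859
  (v2,v4,v5) [+-+] → (1.06541, 1.00323, -0.7832)–(1.0472, 1.0472, -0.7832)  len=0.0476
  (v4,v6,v5) [--+] → (0.0439702, 1.46269, -0.7832)–(1.0472, 1.0472, -0.7832)  len=1.0859
  (v5,v6,v7) [+-+] → (0.0439702, 1.46269, -0.7832)–(0, 1.4809, -0.7832)  len=0.0476
  (v6,v8,v7) [--+] → (-1.00323, 1.06541, -0.7832)–(0, 1.4809, -0.7832)  len=1.0859
  (v7,v8,v9) [+-+] → (-1.00323, 1.06541, -0.7832)–(-1.0472, 1.0472, -0.7832)  len=0.0476
  (v8,v10,v9) [--+] → (-1.46269, 0.0439702, -0.7832)–(-1.0472, 1.0472, -0.7832)  len=1.0859
  (v9,v10,v11) [+-+] → (-1.46269, 0.0439702, -0.7832)–(-1.4809, 0, -0.7832)  len=0.0476
  (v10,v12,v11) [--+] → (-1.06541, -1.00323, -0.7832)–(-1.4809, 0, -0.7832)  len=1.0859
  (v11,v12,v13) [+-+] → (-1.06541, -1.00323, -0.7832)–(-1.0472, -1.0472, -0.7832)  len=0.0476
  (v12,v14,v13) [--+] → (-0.0439702, -1.46269, -0.7832)–(-1.0472, -1.0472, -0.7832)  len=1.0859
  (v13,v14,v15) [+-+] → (-0.0439702, -1.46269, -0.7832)–(0, -1.4809, -0.7832)  len=0.0476
  (v14,v16,v15) [--+] → (1.00323, -1.06541, -0.7832)–(0, -1.4809, -0.7832)  len=1.0859
  (v15,v16,v17) [+-+] → (1.00323, -1.06541, -0.7832)–(1.0472, -1.0472, -0.7832)  len=0.0476
  (v16,v1,v17) [--+] → (1.46269, -0.0439702, -0.7832)–(1.0472, -1.0472, -0.7832)  len=1.0859
  (v17,v1,v2) [+-+] → (1.46269, -0.0439702, -0.7832)–(1.4809, 0, -0.7832)  len=0.0476

Chained into 1 loop(s):
  loop 1: 16 segments, perimeter = 9.0677
Total perimeter = 9.068

loops=1 perimeter=9.068


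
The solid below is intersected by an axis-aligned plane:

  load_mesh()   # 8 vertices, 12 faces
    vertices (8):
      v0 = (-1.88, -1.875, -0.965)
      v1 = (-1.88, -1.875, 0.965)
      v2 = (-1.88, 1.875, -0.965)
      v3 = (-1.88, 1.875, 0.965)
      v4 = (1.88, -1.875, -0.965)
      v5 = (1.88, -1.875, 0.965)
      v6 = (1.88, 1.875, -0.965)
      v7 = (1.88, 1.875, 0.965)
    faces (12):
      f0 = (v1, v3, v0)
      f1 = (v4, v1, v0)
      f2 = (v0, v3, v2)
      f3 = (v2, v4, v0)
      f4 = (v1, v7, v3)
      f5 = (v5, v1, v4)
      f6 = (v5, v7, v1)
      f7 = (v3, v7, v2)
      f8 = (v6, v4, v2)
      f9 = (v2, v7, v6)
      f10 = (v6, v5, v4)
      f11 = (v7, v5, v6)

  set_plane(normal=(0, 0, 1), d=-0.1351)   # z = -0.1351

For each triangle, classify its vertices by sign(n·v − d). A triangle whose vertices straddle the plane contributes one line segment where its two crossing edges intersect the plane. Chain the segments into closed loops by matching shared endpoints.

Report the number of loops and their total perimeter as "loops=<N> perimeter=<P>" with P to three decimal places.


loops=1 perimeter=15.020

Straddling triangles (8 of 12):
  (v1,v3,v0) [++-] → (-1.88, -0.2625, -0.1351)–(-1.88, -1.875, -0.1351)  len=1.6125
  (v4,v1,v0) [-+-] → (0.2632, -1.875, -0.1351)–(-1.88, -1.875, -0.1351)  len=2.1432
  (v0,v3,v2) [-+-] → (-1.88, -0.2625, -0.1351)–(-1.88, 1.875, -0.1351)  len=2.1375
  (v5,v1,v4) [++-] → (0.2632, -1.875, -0.1351)–(1.88, -1.875, -0.1351)  len=1.6168
  (v3,v7,v2) [++-] → (-0.2632, 1.875, -0.1351)–(-1.88, 1.875, -0.1351)  len=1.6168
  (v2,v7,v6) [-+-] → (-0.2632, 1.875, -0.1351)–(1.88, 1.875, -0.1351)  len=2.1432
  (v6,v5,v4) [-+-] → (1.88, 0.2625, -0.1351)–(1.88, -1.875, -0.1351)  len=2.1375
  (v7,v5,v6) [++-] → (1.88, 0.2625, -0.1351)–(1.88, 1.875, -0.1351)  len=1.6125

Chained into 1 loop(s):
  loop 1: 8 segments, perimeter = 15.0200
Total perimeter = 15.020


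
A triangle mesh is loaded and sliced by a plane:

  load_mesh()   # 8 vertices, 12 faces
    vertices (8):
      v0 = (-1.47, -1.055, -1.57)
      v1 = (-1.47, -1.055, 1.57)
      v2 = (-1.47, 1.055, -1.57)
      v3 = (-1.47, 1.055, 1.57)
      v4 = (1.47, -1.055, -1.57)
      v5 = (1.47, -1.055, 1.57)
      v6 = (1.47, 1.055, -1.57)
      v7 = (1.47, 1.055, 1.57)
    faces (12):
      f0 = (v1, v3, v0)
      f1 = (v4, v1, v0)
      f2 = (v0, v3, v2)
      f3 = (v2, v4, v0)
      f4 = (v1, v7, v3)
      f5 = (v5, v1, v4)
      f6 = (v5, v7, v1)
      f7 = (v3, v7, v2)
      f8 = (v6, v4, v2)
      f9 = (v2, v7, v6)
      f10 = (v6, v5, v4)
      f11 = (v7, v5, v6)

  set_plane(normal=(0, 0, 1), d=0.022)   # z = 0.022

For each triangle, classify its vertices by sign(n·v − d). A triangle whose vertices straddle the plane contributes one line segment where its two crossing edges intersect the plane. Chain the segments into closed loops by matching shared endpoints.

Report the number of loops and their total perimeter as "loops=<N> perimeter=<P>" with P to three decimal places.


loops=1 perimeter=10.100

Straddling triangles (8 of 12):
  (v1,v3,v0) [++-] → (-1.47, 0.0147834, 0.022)–(-1.47, -1.055, 0.022)  len=1.0698
  (v4,v1,v0) [-+-] → (-0.0205987, -1.055, 0.022)–(-1.47, -1.055, 0.022)  len=1.4494
  (v0,v3,v2) [-+-] → (-1.47, 0.0147834, 0.022)–(-1.47, 1.055, 0.022)  len=1.0402
  (v5,v1,v4) [++-] → (-0.0205987, -1.055, 0.022)–(1.47, -1.055, 0.022)  len=1.4906
  (v3,v7,v2) [++-] → (0.0205987, 1.055, 0.022)–(-1.47, 1.055, 0.022)  len=1.4906
  (v2,v7,v6) [-+-] → (0.0205987, 1.055, 0.022)–(1.47, 1.055, 0.022)  len=1.4494
  (v6,v5,v4) [-+-] → (1.47, -0.0147834, 0.022)–(1.47, -1.055, 0.022)  len=1.0402
  (v7,v5,v6) [++-] → (1.47, -0.0147834, 0.022)–(1.47, 1.055, 0.022)  len=1.0698

Chained into 1 loop(s):
  loop 1: 8 segments, perimeter = 10.1000
Total perimeter = 10.100


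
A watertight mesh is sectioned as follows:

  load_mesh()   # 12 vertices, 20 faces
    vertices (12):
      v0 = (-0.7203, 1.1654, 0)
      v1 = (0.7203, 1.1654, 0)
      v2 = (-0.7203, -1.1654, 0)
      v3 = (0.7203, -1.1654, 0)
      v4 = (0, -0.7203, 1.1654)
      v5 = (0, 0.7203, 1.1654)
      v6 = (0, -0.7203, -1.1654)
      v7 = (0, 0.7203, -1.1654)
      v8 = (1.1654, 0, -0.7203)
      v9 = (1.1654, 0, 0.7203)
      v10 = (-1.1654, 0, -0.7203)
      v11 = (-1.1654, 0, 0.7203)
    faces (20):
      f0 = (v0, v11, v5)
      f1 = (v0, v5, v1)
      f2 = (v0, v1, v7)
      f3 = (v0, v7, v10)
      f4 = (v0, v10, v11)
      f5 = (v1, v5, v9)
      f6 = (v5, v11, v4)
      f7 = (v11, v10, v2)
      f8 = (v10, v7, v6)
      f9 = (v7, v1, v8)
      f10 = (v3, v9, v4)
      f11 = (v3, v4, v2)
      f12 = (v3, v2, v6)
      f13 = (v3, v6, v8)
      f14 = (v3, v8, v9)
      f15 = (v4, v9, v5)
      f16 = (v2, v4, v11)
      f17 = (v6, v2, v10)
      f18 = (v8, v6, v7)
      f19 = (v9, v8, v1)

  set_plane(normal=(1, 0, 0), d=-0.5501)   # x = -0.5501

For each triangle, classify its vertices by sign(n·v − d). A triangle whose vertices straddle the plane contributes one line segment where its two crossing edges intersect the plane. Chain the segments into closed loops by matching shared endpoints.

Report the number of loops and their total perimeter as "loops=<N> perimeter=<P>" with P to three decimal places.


loops=1 perimeter=6.547

Straddling triangles (10 of 20):
  (v0,v11,v5) [--+] → (-0.5501, 0.380299, 0.955301)–(-0.5501, 1.06023, 0.275373)  len=0.9616
  (v0,v5,v1) [-++] → (-0.5501, 1.06023, 0.275373)–(-0.5501, 1.1654, 0)  len=0.2948
  (v0,v1,v7) [-++] → (-0.5501, 1.1654, 0)–(-0.5501, 1.06023, -0.275373)  len=0.2948
  (v0,v7,v10) [-+-] → (-0.5501, 1.06023, -0.275373)–(-0.5501, 0.380299, -0.955301)  len=0.9616
  (v5,v11,v4) [+-+] → (-0.5501, 0.380299, 0.955301)–(-0.5501, -0.380299, 0.955301)  len=0.7606
  (v10,v7,v6) [-++] → (-0.5501, 0.380299, -0.955301)–(-0.5501, -0.380299, -0.955301)  len=0.7606
  (v3,v4,v2) [++-] → (-0.5501, -1.06023, 0.275373)–(-0.5501, -1.1654, 0)  len=0.2948
  (v3,v2,v6) [+-+] → (-0.5501, -1.1654, 0)–(-0.5501, -1.06023, -0.275373)  len=0.2948
  (v2,v4,v11) [-+-] → (-0.5501, -1.06023, 0.275373)–(-0.5501, -0.380299, 0.955301)  len=0.9616
  (v6,v2,v10) [+--] → (-0.5501, -1.06023, -0.275373)–(-0.5501, -0.380299, -0.955301)  len=0.9616

Chained into 1 loop(s):
  loop 1: 10 segments, perimeter = 6.5465
Total perimeter = 6.547


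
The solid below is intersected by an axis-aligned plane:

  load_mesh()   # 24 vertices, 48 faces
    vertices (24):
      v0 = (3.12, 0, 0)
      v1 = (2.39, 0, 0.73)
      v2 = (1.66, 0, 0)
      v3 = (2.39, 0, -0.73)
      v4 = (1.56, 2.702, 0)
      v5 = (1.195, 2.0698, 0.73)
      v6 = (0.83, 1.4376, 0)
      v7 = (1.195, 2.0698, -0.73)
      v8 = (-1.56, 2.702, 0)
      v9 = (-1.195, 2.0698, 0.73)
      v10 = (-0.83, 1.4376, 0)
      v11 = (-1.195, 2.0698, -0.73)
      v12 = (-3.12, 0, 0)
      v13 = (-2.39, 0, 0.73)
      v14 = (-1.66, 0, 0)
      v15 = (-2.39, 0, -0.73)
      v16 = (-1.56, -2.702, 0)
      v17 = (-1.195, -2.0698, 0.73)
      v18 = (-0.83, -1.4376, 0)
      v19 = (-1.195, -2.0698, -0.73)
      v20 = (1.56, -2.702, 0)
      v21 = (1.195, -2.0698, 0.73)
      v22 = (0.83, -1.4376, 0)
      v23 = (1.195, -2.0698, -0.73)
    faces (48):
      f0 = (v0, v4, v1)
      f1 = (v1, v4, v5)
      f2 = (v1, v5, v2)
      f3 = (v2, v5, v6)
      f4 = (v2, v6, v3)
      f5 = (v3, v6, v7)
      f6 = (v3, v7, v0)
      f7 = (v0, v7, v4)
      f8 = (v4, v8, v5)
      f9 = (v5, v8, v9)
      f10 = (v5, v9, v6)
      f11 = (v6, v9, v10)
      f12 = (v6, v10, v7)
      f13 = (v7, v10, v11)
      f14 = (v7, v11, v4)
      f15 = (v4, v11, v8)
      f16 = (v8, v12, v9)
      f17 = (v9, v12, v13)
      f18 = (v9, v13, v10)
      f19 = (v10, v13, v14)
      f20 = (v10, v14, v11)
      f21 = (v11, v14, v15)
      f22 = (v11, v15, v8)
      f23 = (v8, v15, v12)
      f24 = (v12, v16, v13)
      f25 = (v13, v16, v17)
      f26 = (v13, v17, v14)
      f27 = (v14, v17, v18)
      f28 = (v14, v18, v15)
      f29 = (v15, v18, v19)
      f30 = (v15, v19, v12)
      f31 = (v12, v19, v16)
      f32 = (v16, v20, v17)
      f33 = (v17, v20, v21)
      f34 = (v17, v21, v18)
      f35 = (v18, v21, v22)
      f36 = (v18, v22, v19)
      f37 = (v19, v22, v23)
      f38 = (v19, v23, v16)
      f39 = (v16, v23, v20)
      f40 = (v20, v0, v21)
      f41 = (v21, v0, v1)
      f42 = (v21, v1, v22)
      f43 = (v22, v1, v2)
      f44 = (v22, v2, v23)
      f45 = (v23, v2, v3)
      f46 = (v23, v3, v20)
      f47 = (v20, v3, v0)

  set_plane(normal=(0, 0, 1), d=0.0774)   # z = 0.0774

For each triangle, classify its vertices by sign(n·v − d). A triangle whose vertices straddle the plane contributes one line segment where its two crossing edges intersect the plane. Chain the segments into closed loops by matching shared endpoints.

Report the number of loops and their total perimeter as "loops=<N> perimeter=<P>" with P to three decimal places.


Straddling triangles (24 of 48):
  (v0,v4,v1) [--+] → (1.648, 2.41551, 0.0774)–(3.0426, 0, 0.0774)  len=2.7892
  (v1,v4,v5) [+-+] → (1.648, 2.41551, 0.0774)–(1.5213, 2.63497, 0.0774)  len=0.2534
  (v1,v5,v2) [++-] → (1.6107, 0.219456, 0.0774)–(1.7374, 0, 0.0774)  len=0.2534
  (v2,v5,v6) [-+-] → (1.6107, 0.219456, 0.0774)–(0.8687, 1.50463, 0.0774)  len=1.4840
  (v4,v8,v5) [--+] → (-1.26789, 2.63497, 0.0774)–(1.5213, 2.63497, 0.0774)  len=2.7892
  (v5,v8,v9) [+-+] → (-1.26789, 2.63497, 0.0774)–(-1.5213, 2.63497, 0.0774)  len=0.2534
  (v5,v9,v6) [++-] → (0.615295, 1.50463, 0.0774)–(0.8687, 1.50463, 0.0774)  len=0.2534
  (v6,v9,v10) [-+-] → (0.615295, 1.50463, 0.0774)–(-0.8687, 1.50463, 0.0774)  len=1.4840
  (v8,v12,v9) [--+] → (-2.9159, 0.219456, 0.0774)–(-1.5213, 2.63497, 0.0774)  len=2.7892
  (v9,v12,v13) [+-+] → (-2.9159, 0.219456, 0.0774)–(-3.0426, 0, 0.0774)  len=0.2534
  (v9,v13,v10) [++-] → (-0.995403, 1.28518, 0.0774)–(-0.8687, 1.50463, 0.0774)  len=0.2534
  (v10,v13,v14) [-+-] → (-0.995403, 1.28518, 0.0774)–(-1.7374, 0, 0.0774)  len=1.4840
  (v12,v16,v13) [--+] → (-1.648, -2.41551, 0.0774)–(-3.0426, 0, 0.0774)  len=2.7892
  (v13,v16,v17) [+-+] → (-1.648, -2.41551, 0.0774)–(-1.5213, -2.63497, 0.0774)  len=0.2534
  (v13,v17,v14) [++-] → (-1.6107, -0.219456, 0.0774)–(-1.7374, 0, 0.0774)  len=0.2534
  (v14,v17,v18) [-+-] → (-1.6107, -0.219456, 0.0774)–(-0.8687, -1.50463, 0.0774)  len=1.4840
  (v16,v20,v17) [--+] → (1.26789, -2.63497, 0.0774)–(-1.5213, -2.63497, 0.0774)  len=2.7892
  (v17,v20,v21) [+-+] → (1.26789, -2.63497, 0.0774)–(1.5213, -2.63497, 0.0774)  len=0.2534
  (v17,v21,v18) [++-] → (-0.615295, -1.50463, 0.0774)–(-0.8687, -1.50463, 0.0774)  len=0.2534
  (v18,v21,v22) [-+-] → (-0.615295, -1.50463, 0.0774)–(0.8687, -1.50463, 0.0774)  len=1.4840
  (v20,v0,v21) [--+] → (2.9159, -0.219456, 0.0774)–(1.5213, -2.63497, 0.0774)  len=2.7892
  (v21,v0,v1) [+-+] → (2.9159, -0.219456, 0.0774)–(3.0426, 0, 0.0774)  len=0.2534
  (v21,v1,v22) [++-] → (0.995403, -1.28518, 0.0774)–(0.8687, -1.50463, 0.0774)  len=0.2534
  (v22,v1,v2) [-+-] → (0.995403, -1.28518, 0.0774)–(1.7374, 0, 0.0774)  len=1.4840

Chained into 2 loop(s):
  loop 1: 12 segments, perimeter = 18.2556
  loop 2: 12 segments, perimeter = 10.4244
Total perimeter = 28.680

loops=2 perimeter=28.680


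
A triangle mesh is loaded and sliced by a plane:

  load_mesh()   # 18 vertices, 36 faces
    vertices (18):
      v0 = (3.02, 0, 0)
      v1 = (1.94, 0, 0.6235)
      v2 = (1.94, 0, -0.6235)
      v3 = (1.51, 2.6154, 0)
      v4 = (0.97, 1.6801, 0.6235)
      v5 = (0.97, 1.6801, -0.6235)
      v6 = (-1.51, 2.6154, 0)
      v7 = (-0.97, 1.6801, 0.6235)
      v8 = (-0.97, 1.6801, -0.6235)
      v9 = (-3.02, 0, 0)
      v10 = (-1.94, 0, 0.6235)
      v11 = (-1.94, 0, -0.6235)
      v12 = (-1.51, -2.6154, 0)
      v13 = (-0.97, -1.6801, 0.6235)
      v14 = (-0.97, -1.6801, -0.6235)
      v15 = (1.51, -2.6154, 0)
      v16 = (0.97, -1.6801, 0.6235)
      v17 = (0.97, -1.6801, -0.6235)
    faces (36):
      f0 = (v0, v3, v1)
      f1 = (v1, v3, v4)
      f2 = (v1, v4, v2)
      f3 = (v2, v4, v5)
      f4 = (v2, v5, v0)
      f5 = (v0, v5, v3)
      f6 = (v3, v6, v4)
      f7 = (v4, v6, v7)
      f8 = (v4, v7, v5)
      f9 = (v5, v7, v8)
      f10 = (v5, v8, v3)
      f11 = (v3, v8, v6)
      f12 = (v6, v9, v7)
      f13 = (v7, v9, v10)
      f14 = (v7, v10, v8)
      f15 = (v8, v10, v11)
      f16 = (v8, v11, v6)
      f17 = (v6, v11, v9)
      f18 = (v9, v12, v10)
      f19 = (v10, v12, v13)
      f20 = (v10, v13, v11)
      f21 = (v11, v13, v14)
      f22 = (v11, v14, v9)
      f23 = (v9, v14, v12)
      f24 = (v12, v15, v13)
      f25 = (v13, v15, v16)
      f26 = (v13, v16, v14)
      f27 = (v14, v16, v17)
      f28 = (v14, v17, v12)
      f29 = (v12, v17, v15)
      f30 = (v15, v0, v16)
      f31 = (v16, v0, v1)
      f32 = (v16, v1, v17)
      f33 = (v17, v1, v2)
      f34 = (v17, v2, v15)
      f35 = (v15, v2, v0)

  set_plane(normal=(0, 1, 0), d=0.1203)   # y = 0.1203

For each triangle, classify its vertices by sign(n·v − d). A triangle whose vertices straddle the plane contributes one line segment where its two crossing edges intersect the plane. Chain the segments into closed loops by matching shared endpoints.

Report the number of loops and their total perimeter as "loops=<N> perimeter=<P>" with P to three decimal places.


Straddling triangles (12 of 36):
  (v0,v3,v1) [-+-] → (2.95054, 0.1203, 0)–(1.92022, 0.1203, 0.594821)  len=1.1897
  (v1,v3,v4) [-++] → (1.92022, 0.1203, 0.594821)–(1.87055, 0.1203, 0.6235)  len=0.0574
  (v1,v4,v2) [-+-] → (1.87055, 0.1203, 0.6235)–(1.87055, 0.1203, -0.534211)  len=1.1577
  (v2,v4,v5) [-++] → (1.87055, 0.1203, -0.534211)–(1.87055, 0.1203, -0.6235)  len=0.0893
  (v2,v5,v0) [-+-] → (1.87055, 0.1203, -0.6235)–(2.87321, 0.1203, -0.0446444)  len=1.1578
  (v0,v5,v3) [-++] → (2.87321, 0.1203, -0.0446444)–(2.95054, 0.1203, 0)  len=0.0893
  (v6,v9,v7) [+-+] → (-2.95054, 0.1203, 0)–(-2.87321, 0.1203, 0.0446444)  len=0.0893
  (v7,v9,v10) [+--] → (-2.87321, 0.1203, 0.0446444)–(-1.87055, 0.1203, 0.6235)  len=1.1578
  (v7,v10,v8) [+-+] → (-1.87055, 0.1203, 0.6235)–(-1.87055, 0.1203, 0.534211)  len=0.0893
  (v8,v10,v11) [+--] → (-1.87055, 0.1203, 0.534211)–(-1.87055, 0.1203, -0.6235)  len=1.1577
  (v8,v11,v6) [+-+] → (-1.87055, 0.1203, -0.6235)–(-1.92022, 0.1203, -0.594821)  len=0.0574
  (v6,v11,v9) [+--] → (-1.92022, 0.1203, -0.594821)–(-2.95054, 0.1203, 0)  len=1.1897

Chained into 2 loop(s):
  loop 1: 6 segments, perimeter = 3.7411
  loop 2: 6 segments, perimeter = 3.7411
Total perimeter = 7.482

loops=2 perimeter=7.482


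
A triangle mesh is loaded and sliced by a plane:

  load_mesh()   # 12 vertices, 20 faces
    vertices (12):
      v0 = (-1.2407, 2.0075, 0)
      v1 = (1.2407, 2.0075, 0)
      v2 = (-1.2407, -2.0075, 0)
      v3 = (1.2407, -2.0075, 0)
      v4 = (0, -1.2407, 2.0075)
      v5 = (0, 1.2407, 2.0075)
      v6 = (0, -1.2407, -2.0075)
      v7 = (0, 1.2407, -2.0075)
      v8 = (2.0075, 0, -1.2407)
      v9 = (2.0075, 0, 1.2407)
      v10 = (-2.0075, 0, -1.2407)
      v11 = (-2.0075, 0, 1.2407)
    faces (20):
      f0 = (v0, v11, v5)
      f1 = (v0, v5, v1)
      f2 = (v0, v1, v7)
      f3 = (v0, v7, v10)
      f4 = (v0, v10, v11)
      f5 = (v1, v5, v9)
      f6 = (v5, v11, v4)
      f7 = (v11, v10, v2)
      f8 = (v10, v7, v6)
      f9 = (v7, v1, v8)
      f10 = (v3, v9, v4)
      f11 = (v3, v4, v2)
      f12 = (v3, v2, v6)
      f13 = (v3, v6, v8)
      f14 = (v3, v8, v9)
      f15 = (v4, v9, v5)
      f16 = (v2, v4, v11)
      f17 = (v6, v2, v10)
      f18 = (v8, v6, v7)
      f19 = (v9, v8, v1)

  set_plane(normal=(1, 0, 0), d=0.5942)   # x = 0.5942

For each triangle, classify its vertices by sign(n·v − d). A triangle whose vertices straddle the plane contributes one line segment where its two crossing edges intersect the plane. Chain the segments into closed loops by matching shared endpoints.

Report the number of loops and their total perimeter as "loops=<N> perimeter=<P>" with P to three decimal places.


Straddling triangles (10 of 20):
  (v0,v5,v1) [--+] → (0.5942, 1.60794, 1.04606)–(0.5942, 2.0075, 0)  len=1.1198
  (v0,v1,v7) [-+-] → (0.5942, 2.0075, 0)–(0.5942, 1.60794, -1.04606)  len=1.1198
  (v1,v5,v9) [+-+] → (0.5942, 1.60794, 1.04606)–(0.5942, 0.873465, 1.78053)  len=1.0387
  (v7,v1,v8) [-++] → (0.5942, 1.60794, -1.04606)–(0.5942, 0.873465, -1.78053)  len=1.0387
  (v3,v9,v4) [++-] → (0.5942, -0.873465, 1.78053)–(0.5942, -1.60794, 1.04606)  len=1.0387
  (v3,v4,v2) [+--] → (0.5942, -1.60794, 1.04606)–(0.5942, -2.0075, 0)  len=1.1198
  (v3,v2,v6) [+--] → (0.5942, -2.0075, 0)–(0.5942, -1.60794, -1.04606)  len=1.1198
  (v3,v6,v8) [+-+] → (0.5942, -1.60794, -1.04606)–(0.5942, -0.873465, -1.78053)  len=1.0387
  (v4,v9,v5) [-+-] → (0.5942, -0.873465, 1.78053)–(0.5942, 0.873465, 1.78053)  len=1.7469
  (v8,v6,v7) [+--] → (0.5942, -0.873465, -1.78053)–(0.5942, 0.873465, -1.78053)  len=1.7469

Chained into 1 loop(s):
  loop 1: 10 segments, perimeter = 12.1278
Total perimeter = 12.128

loops=1 perimeter=12.128


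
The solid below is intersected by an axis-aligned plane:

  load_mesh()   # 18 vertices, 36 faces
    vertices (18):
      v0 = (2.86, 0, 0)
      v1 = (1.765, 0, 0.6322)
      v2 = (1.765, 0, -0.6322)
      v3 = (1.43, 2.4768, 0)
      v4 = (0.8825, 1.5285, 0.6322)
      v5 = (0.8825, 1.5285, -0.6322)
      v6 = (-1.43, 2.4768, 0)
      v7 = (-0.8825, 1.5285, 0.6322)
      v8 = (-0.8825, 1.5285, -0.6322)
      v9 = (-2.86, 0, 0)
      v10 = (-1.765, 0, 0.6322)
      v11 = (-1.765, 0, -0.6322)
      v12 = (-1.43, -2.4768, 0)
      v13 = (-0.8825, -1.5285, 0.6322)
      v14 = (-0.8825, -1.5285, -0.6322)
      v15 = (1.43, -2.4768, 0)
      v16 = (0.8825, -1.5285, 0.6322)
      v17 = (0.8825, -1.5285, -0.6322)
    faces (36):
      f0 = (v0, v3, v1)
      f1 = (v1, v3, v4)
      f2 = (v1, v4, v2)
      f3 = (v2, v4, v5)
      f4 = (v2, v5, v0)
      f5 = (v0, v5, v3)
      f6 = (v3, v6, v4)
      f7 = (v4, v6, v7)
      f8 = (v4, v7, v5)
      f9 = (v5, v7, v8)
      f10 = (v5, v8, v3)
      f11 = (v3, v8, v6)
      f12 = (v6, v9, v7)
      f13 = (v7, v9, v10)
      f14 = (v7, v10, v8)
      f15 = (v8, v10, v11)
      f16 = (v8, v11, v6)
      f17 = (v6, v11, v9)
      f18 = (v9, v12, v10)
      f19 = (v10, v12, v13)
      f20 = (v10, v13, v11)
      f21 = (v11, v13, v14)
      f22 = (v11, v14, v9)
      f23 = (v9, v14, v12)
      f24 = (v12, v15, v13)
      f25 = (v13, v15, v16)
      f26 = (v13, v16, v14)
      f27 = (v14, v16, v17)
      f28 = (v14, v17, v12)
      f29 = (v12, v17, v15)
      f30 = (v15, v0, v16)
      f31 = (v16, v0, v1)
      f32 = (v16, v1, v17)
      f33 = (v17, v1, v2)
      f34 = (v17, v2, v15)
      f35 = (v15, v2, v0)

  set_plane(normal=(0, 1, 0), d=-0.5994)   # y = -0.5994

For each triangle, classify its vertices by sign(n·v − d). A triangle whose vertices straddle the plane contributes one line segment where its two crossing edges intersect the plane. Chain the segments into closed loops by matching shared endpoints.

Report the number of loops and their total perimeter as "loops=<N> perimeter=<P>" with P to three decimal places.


loops=2 perimeter=7.586

Straddling triangles (12 of 36):
  (v9,v12,v10) [+-+] → (-2.51393, -0.5994, 0)–(-1.68393, -0.5994, 0.479204)  len=0.9584
  (v10,v12,v13) [+--] → (-1.68393, -0.5994, 0.479204)–(-1.41893, -0.5994, 0.6322)  len=0.3060
  (v10,v13,v11) [+-+] → (-1.41893, -0.5994, 0.6322)–(-1.41893, -0.5994, -0.136367)  len=0.7686
  (v11,v13,v14) [+--] → (-1.41893, -0.5994, -0.136367)–(-1.41893, -0.5994, -0.6322)  len=0.4958
  (v11,v14,v9) [+-+] → (-1.41893, -0.5994, -0.6322)–(-2.08453, -0.5994, -0.247917)  len=0.7686
  (v9,v14,v12) [+--] → (-2.08453, -0.5994, -0.247917)–(-2.51393, -0.5994, 0)  len=0.4958
  (v15,v0,v16) [-+-] → (2.51393, -0.5994, 0)–(2.08453, -0.5994, 0.247917)  len=0.4958
  (v16,v0,v1) [-++] → (2.08453, -0.5994, 0.247917)–(1.41893, -0.5994, 0.6322)  len=0.7686
  (v16,v1,v17) [-+-] → (1.41893, -0.5994, 0.6322)–(1.41893, -0.5994, 0.136367)  len=0.4958
  (v17,v1,v2) [-++] → (1.41893, -0.5994, 0.136367)–(1.41893, -0.5994, -0.6322)  len=0.7686
  (v17,v2,v15) [-+-] → (1.41893, -0.5994, -0.6322)–(1.68393, -0.5994, -0.479204)  len=0.3060
  (v15,v2,v0) [-++] → (1.68393, -0.5994, -0.479204)–(2.51393, -0.5994, 0)  len=0.9584

Chained into 2 loop(s):
  loop 1: 6 segments, perimeter = 3.7932
  loop 2: 6 segments, perimeter = 3.7932
Total perimeter = 7.586


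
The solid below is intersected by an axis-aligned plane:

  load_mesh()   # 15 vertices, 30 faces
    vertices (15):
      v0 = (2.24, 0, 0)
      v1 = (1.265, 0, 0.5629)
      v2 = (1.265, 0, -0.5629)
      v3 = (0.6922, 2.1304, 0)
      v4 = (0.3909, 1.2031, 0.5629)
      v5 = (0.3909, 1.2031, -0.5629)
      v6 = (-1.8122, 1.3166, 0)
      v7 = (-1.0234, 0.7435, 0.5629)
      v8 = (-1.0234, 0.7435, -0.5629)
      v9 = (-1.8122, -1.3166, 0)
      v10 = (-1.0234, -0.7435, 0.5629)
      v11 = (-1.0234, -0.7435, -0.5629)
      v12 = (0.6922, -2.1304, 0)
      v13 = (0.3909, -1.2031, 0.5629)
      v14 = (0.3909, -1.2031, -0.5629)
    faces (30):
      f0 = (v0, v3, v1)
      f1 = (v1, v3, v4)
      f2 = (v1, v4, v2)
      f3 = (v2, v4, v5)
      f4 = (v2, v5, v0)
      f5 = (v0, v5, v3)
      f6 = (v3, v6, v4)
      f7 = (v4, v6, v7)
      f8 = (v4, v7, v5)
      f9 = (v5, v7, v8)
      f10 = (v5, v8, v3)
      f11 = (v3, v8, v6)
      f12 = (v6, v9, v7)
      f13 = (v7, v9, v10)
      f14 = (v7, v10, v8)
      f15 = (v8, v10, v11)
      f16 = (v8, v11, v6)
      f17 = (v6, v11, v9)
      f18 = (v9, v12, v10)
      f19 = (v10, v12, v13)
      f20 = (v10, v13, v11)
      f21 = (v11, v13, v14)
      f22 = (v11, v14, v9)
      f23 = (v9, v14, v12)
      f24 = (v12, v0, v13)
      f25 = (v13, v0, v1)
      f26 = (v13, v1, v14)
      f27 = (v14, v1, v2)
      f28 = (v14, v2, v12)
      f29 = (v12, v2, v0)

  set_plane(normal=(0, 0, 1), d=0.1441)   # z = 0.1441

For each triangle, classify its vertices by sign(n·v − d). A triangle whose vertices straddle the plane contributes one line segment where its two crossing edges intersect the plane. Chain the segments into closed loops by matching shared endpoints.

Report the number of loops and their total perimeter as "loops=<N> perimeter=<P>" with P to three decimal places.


loops=2 perimeter=19.135

Straddling triangles (20 of 30):
  (v0,v3,v1) [--+] → (0.838834, 1.58503, 0.1441)–(1.9904, 0, 0.1441)  len=1.9592
  (v1,v3,v4) [+-+] → (0.838834, 1.58503, 0.1441)–(0.615068, 1.89302, 0.1441)  len=0.3807
  (v1,v4,v2) [++-] → (0.716067, 0.755544, 0.1441)–(1.265, 0, 0.1441)  len=0.9339
  (v2,v4,v5) [-+-] → (0.716067, 0.755544, 0.1441)–(0.3909, 1.2031, 0.1441)  len=0.5532
  (v3,v6,v4) [--+] → (-1.24822, 1.28754, 0.1441)–(0.615068, 1.89302, 0.1441)  len=1.9592
  (v4,v6,v7) [+-+] → (-1.24822, 1.28754, 0.1441)–(-1.61027, 1.16989, 0.1441)  len=0.3807
  (v4,v7,v5) [++-] → (-0.497277, 0.914472, 0.1441)–(0.3909, 1.2031, 0.1441)  len=0.9339
  (v5,v7,v8) [-+-] → (-0.497277, 0.914472, 0.1441)–(-1.0234, 0.7435, 0.1441)  len=0.5532
  (v6,v9,v7) [--+] → (-1.61027, -0.789223, 0.1441)–(-1.61027, 1.16989, 0.1441)  len=1.9591
  (v7,v9,v10) [+-+] → (-1.61027, -0.789223, 0.1441)–(-1.61027, -1.16989, 0.1441)  len=0.3807
  (v7,v10,v8) [++-] → (-1.0234, -0.190333, 0.1441)–(-1.0234, 0.7435, 0.1441)  len=0.9338
  (v8,v10,v11) [-+-] → (-1.0234, -0.190333, 0.1441)–(-1.0234, -0.7435, 0.1441)  len=0.5532
  (v9,v12,v10) [--+] → (0.253014, -1.77536, 0.1441)–(-1.61027, -1.16989, 0.1441)  len=1.9592
  (v10,v12,v13) [+-+] → (0.253014, -1.77536, 0.1441)–(0.615068, -1.89302, 0.1441)  len=0.3807
  (v10,v13,v11) [++-] → (-0.135223, -1.03213, 0.1441)–(-1.0234, -0.7435, 0.1441)  len=0.9339
  (v11,v13,v14) [-+-] → (-0.135223, -1.03213, 0.1441)–(0.3909, -1.2031, 0.1441)  len=0.5532
  (v12,v0,v13) [--+] → (1.76664, -0.307988, 0.1441)–(0.615068, -1.89302, 0.1441)  len=1.9592
  (v13,v0,v1) [+-+] → (1.76664, -0.307988, 0.1441)–(1.9904, 0, 0.1441)  len=0.3807
  (v13,v1,v14) [++-] → (0.939833, -0.447556, 0.1441)–(0.3909, -1.2031, 0.1441)  len=0.9339
  (v14,v1,v2) [-+-] → (0.939833, -0.447556, 0.1441)–(1.265, 0, 0.1441)  len=0.5532

Chained into 2 loop(s):
  loop 1: 10 segments, perimeter = 11.6993
  loop 2: 10 segments, perimeter = 7.4354
Total perimeter = 19.135
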